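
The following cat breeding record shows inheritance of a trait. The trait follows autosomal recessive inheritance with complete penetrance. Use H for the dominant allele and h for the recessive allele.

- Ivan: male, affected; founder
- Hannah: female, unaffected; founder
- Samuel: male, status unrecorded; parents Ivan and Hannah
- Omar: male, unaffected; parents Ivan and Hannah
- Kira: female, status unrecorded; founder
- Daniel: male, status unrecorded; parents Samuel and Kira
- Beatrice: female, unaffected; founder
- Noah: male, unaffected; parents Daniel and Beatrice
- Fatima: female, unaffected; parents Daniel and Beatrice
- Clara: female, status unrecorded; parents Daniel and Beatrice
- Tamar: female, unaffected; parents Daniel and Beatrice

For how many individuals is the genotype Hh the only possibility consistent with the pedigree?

Obligate heterozygotes: Omar is unaffected so carries H and received h from Ivan (hh), so Omar is Hh.
Every other individual is either homozygous by phenotype or has at least one consistent homozygous assignment, so the count is 1.

1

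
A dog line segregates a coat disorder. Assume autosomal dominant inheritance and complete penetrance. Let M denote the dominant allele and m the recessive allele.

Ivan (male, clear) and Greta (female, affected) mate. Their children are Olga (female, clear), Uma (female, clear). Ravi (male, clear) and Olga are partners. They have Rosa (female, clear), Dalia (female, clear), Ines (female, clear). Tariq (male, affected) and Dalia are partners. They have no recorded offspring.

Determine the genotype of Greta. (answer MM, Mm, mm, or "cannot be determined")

From phenotype alone, Greta is MM or Mm.
Greta is affected so carries M and passed m to Olga (mm), so Greta is Mm.

Mm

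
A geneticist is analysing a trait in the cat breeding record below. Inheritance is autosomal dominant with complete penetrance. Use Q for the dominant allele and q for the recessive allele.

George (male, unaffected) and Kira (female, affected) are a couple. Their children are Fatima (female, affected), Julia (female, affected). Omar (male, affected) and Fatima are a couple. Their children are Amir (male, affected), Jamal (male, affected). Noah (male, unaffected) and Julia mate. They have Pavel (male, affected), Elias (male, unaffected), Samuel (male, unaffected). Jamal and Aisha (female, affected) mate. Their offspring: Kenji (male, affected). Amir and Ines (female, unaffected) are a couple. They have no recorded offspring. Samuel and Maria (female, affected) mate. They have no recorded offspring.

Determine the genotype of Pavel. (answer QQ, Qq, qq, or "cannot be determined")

From phenotype alone, Pavel is QQ or Qq.
Pavel is affected so carries Q and received q from Noah (qq), so Pavel is Qq.

Qq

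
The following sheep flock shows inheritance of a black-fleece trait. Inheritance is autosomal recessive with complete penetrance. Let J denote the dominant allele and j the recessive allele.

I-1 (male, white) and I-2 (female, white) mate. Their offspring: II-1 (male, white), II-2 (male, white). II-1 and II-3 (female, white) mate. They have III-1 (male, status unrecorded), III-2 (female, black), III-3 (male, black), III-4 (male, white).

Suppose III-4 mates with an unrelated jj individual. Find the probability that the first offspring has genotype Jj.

II-1 is white so carries J and passed j to III-2 (jj), so II-1 is Jj.
II-3 is white so carries J and passed j to III-2 (jj), so II-3 is Jj.
III-4 is a white offspring of II-1 (Jj) × II-3 (Jj), whose cross gives 1/4 JJ : 1/2 Jj : 1/4 jj; conditioning on being white, III-4 is JJ with probability 1/3, Jj with probability 2/3.
Summing over parental genotype combinations, P(offspring has genotype Jj) = 1/3·1 + 2/3·1/2 = 2/3.

2/3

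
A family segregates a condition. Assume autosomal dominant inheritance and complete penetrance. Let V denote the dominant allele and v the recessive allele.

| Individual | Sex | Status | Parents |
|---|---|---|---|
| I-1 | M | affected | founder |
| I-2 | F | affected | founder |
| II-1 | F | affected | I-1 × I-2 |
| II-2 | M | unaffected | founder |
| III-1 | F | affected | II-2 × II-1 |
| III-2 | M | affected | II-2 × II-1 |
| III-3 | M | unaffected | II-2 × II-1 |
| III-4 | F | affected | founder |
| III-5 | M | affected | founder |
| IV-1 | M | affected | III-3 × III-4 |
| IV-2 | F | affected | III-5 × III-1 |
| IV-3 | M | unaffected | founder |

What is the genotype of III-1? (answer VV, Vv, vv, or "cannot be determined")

Vv

From phenotype alone, III-1 is VV or Vv.
III-1 is affected so carries V and received v from II-2 (vv), so III-1 is Vv.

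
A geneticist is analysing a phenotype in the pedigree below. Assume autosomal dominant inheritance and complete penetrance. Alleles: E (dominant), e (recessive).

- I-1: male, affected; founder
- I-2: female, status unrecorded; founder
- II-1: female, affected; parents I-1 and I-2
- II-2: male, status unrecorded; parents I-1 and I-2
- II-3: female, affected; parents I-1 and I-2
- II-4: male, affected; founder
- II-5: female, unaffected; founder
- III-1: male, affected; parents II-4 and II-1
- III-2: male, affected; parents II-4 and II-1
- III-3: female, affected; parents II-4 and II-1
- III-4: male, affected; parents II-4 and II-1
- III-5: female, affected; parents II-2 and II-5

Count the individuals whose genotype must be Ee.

Obligate heterozygotes: III-5 is affected so carries E and received e from II-5 (ee), so III-5 is Ee.
Every other individual is either homozygous by phenotype or has at least one consistent homozygous assignment, so the count is 1.

1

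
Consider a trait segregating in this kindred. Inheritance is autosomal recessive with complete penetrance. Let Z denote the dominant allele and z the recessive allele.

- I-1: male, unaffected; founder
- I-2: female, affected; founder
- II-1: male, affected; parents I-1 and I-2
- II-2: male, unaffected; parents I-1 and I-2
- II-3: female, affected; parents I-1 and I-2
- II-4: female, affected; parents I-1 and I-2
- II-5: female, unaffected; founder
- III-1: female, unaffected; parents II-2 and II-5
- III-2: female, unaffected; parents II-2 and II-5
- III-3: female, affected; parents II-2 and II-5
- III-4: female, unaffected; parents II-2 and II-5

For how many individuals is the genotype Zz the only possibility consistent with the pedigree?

3

Obligate heterozygotes: I-1 is unaffected so carries Z and passed z to II-1 (zz), so I-1 is Zz; II-2 is unaffected so carries Z and received z from I-2 (zz), so II-2 is Zz; II-5 is unaffected so carries Z and passed z to III-3 (zz), so II-5 is Zz.
Every other individual is either homozygous by phenotype or has at least one consistent homozygous assignment, so the count is 3.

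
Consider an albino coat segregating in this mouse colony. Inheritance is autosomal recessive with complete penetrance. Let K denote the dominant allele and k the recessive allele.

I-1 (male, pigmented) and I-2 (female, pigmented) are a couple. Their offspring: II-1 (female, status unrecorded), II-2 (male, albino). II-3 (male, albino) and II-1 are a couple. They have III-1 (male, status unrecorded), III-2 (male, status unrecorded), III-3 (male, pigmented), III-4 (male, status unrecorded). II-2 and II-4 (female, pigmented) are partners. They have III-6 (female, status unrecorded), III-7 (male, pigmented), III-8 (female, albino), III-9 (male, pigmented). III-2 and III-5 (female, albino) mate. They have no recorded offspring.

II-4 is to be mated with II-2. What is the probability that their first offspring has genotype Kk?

1/2

II-4 is pigmented so carries K and passed k to III-8 (kk), so II-4 is Kk.
II-2 is albino, so II-2 is kk.
The cross gives 1/2 Kk : 1/2 kk, so P(offspring has genotype Kk) = 1/2.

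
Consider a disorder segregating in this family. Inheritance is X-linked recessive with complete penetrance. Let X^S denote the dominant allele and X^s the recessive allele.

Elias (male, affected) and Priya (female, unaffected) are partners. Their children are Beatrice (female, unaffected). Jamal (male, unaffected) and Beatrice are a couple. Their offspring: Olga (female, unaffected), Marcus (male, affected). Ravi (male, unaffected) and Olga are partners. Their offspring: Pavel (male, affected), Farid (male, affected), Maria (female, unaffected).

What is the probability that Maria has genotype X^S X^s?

Ravi is unaffected, so Ravi is X^S Y.
Olga is unaffected so carries S and passed s to Pavel (X^s Y), so Olga is X^S X^s.
Their cross gives offspring ratios 1/2 X^S X^S : 1/2 X^S X^s. Conditioning on Maria being unaffected, P(X^S X^s) = 1/2 / 1 = 1/2.

1/2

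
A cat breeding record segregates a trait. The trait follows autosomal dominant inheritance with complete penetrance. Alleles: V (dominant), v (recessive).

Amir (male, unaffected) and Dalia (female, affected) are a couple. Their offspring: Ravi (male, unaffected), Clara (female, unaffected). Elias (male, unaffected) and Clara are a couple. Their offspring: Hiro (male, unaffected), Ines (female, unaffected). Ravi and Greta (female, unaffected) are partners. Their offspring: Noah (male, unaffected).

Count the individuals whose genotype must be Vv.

Obligate heterozygotes: Dalia is affected so carries V and passed v to Ravi (vv), so Dalia is Vv.
Every other individual is either homozygous by phenotype or has at least one consistent homozygous assignment, so the count is 1.

1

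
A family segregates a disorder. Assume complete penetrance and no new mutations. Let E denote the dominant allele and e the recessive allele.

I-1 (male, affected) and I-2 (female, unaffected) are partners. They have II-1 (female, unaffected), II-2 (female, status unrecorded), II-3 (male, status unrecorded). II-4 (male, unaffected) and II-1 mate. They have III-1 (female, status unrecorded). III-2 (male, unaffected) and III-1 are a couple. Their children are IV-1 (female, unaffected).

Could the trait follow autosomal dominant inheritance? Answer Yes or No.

Yes

A consistent assignment under autosomal dominant exists: I-1 Ee, I-2 ee, II-1 ee, II-2 Ee, II-3 Ee, II-4 ee, III-1 ee, III-2 ee, IV-1 ee.
In this assignment every recorded phenotype matches its genotype and every non-founder's genotype is obtainable from its parents' genotypes, so the pedigree is consistent.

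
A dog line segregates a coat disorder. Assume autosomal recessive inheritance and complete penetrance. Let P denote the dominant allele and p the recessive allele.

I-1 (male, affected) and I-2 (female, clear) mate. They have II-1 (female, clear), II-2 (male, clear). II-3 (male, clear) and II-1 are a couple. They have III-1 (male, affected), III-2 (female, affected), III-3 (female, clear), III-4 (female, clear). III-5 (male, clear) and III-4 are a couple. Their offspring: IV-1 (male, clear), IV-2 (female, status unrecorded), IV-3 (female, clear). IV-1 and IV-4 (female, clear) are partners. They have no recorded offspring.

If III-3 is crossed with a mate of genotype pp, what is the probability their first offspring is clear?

II-3 is clear so carries P and passed p to III-1 (pp), so II-3 is Pp.
II-1 is clear so carries P and received p from I-1 (pp), so II-1 is Pp.
III-3 is a clear offspring of II-3 (Pp) × II-1 (Pp), whose cross gives 1/4 PP : 1/2 Pp : 1/4 pp; conditioning on being clear, III-3 is PP with probability 1/3, Pp with probability 2/3.
Summing over parental genotype combinations, P(offspring is clear) = 1/3·1 + 2/3·1/2 = 2/3.

2/3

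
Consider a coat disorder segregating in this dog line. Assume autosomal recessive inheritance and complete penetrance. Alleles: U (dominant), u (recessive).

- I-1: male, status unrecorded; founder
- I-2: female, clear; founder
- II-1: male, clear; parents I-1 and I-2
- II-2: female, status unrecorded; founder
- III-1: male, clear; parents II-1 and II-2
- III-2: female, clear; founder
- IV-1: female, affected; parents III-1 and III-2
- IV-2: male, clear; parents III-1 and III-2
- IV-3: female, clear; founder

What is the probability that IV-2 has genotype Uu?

2/3

III-1 is clear so carries U and passed u to IV-1 (uu), so III-1 is Uu.
III-2 is clear so carries U and passed u to IV-1 (uu), so III-2 is Uu.
Their cross gives offspring ratios 1/4 UU : 1/2 Uu : 1/4 uu. Conditioning on IV-2 being clear, P(Uu) = 1/2 / 3/4 = 2/3.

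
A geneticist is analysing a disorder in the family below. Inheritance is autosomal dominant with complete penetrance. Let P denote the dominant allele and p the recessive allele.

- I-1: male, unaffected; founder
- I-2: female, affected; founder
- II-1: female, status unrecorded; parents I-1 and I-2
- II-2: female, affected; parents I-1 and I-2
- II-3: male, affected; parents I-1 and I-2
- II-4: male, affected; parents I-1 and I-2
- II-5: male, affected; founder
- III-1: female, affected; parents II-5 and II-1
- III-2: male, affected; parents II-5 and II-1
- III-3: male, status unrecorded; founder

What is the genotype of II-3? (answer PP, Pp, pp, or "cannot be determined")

Pp

From phenotype alone, II-3 is PP or Pp.
II-3 is affected so carries P and received p from I-1 (pp), so II-3 is Pp.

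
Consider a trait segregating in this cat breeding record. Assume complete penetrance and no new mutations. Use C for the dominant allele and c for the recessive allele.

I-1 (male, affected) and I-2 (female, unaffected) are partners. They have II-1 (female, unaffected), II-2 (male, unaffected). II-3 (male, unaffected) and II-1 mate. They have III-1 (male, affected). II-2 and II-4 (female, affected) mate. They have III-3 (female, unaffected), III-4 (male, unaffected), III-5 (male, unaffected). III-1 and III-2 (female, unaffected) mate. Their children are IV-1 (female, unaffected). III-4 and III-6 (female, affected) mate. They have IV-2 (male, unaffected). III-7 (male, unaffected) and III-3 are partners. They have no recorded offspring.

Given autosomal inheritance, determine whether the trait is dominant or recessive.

recessive

II-3 and II-1 are both unaffected yet have an affected child III-1. Under dominance, an affected child requires at least one affected parent, so the trait cannot be dominant.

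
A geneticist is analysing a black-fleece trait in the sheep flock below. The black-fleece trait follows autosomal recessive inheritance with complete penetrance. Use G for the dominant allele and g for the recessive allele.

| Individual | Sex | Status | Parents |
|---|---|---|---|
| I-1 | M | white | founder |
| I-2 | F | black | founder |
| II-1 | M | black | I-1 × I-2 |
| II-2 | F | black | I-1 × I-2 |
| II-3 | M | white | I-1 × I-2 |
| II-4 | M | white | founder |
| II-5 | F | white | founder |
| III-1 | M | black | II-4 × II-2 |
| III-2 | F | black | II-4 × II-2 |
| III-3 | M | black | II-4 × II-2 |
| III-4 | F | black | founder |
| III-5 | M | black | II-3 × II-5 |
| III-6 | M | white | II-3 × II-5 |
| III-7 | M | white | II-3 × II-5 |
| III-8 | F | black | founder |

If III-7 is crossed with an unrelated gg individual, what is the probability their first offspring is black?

1/3

II-3 is white so carries G and received g from I-2 (gg), so II-3 is Gg.
II-5 is white so carries G and passed g to III-5 (gg), so II-5 is Gg.
III-7 is a white offspring of II-3 (Gg) × II-5 (Gg), whose cross gives 1/4 GG : 1/2 Gg : 1/4 gg; conditioning on being white, III-7 is GG with probability 1/3, Gg with probability 2/3.
Summing over parental genotype combinations, P(offspring is black) = 2/3·1/2 = 1/3.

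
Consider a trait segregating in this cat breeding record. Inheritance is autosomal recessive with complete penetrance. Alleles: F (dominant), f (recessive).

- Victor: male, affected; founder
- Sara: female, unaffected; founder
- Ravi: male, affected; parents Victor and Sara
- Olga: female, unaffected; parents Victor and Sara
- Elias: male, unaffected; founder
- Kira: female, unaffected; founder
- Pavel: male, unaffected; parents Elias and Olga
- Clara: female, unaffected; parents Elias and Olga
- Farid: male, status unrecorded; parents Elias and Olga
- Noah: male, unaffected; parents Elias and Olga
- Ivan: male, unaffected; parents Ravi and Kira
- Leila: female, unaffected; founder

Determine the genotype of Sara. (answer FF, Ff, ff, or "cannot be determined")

Ff

From phenotype alone, Sara is FF or Ff.
Sara is unaffected so carries F and passed f to Ravi (ff), so Sara is Ff.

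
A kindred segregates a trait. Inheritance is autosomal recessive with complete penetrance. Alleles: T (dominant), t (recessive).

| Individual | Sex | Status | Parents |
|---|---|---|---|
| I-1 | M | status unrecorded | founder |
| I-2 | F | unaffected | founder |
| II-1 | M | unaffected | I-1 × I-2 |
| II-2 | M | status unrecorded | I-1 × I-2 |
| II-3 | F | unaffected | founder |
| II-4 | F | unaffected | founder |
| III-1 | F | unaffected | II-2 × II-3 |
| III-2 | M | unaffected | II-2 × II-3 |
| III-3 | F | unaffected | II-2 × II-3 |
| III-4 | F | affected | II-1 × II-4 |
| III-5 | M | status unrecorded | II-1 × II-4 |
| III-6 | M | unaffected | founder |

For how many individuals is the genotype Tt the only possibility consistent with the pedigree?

Obligate heterozygotes: II-1 is unaffected so carries T and passed t to III-4 (tt), so II-1 is Tt; II-4 is unaffected so carries T and passed t to III-4 (tt), so II-4 is Tt.
Every other individual is either homozygous by phenotype or has at least one consistent homozygous assignment, so the count is 2.

2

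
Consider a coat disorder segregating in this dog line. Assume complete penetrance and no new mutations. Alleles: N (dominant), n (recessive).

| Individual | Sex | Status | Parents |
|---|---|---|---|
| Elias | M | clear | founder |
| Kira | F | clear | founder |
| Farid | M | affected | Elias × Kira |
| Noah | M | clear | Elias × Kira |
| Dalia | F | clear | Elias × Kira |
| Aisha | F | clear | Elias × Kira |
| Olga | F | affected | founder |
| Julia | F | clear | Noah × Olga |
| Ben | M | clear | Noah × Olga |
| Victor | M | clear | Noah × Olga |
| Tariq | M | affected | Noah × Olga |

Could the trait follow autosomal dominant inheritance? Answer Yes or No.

No

Under autosomal dominant, Farid (affected, male) cannot arise from Elias (clear) × Kira (clear).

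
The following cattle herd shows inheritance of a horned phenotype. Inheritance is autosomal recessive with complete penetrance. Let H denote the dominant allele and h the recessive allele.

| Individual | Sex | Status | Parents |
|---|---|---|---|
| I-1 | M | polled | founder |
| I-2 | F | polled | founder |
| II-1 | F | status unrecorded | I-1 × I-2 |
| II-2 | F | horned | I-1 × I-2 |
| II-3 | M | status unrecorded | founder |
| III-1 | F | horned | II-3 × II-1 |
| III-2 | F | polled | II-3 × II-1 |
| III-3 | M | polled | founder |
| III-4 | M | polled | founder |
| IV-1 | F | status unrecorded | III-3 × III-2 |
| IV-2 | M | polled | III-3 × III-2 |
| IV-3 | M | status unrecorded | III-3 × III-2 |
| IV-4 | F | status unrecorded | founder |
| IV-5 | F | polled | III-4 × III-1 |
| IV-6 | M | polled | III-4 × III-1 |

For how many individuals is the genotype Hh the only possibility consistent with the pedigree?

4

Obligate heterozygotes: I-1 is polled so carries H and passed h to II-2 (hh), so I-1 is Hh; I-2 is polled so carries H and passed h to II-2 (hh), so I-2 is Hh; IV-5 is polled so carries H and received h from III-1 (hh), so IV-5 is Hh; IV-6 is polled so carries H and received h from III-1 (hh), so IV-6 is Hh.
Every other individual is either homozygous by phenotype or has at least one consistent homozygous assignment, so the count is 4.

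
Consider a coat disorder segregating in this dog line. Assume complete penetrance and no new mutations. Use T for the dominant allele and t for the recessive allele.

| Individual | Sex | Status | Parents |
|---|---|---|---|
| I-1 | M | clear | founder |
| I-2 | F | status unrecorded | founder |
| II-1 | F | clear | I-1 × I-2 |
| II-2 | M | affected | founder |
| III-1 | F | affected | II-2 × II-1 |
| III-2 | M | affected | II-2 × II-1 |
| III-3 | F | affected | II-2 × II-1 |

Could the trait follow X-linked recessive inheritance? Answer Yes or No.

A consistent assignment under X-linked recessive exists: I-1 X^T Y, I-2 X^T X^t, II-1 X^T X^t, II-2 X^t Y, III-1 X^t X^t, III-2 X^t Y, III-3 X^t X^t.
In this assignment every recorded phenotype matches its genotype and every non-founder's genotype is obtainable from its parents' genotypes, so the pedigree is consistent.

Yes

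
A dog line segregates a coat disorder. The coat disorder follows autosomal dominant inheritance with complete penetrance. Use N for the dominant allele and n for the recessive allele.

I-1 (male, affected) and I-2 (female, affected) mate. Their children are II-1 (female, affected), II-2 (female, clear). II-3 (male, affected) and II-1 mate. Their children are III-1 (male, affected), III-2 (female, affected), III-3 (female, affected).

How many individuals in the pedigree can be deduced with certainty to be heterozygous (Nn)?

2

Obligate heterozygotes: I-1 is affected so carries N and passed n to II-2 (nn), so I-1 is Nn; I-2 is affected so carries N and passed n to II-2 (nn), so I-2 is Nn.
Every other individual is either homozygous by phenotype or has at least one consistent homozygous assignment, so the count is 2.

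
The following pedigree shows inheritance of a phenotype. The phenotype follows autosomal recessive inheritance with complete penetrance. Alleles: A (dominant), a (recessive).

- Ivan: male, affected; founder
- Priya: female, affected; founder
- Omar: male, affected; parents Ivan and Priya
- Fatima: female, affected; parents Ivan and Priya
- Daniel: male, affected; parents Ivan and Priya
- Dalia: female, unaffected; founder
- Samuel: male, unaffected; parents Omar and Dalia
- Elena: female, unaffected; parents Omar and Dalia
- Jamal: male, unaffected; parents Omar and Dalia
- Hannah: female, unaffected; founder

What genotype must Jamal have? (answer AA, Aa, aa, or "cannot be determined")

Aa

From phenotype alone, Jamal is AA or Aa.
Jamal is unaffected so carries A and received a from Omar (aa), so Jamal is Aa.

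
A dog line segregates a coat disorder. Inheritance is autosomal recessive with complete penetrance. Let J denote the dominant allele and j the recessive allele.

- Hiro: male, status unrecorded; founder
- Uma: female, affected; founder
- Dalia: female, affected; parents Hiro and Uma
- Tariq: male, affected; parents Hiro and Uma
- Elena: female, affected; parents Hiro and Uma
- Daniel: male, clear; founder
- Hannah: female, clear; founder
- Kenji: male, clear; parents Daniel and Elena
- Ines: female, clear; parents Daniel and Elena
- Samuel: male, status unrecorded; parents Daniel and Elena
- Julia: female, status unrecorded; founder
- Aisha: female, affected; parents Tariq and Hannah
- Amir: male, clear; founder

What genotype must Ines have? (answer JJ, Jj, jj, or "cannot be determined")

From phenotype alone, Ines is JJ or Jj.
Ines is clear so carries J and received j from Elena (jj), so Ines is Jj.

Jj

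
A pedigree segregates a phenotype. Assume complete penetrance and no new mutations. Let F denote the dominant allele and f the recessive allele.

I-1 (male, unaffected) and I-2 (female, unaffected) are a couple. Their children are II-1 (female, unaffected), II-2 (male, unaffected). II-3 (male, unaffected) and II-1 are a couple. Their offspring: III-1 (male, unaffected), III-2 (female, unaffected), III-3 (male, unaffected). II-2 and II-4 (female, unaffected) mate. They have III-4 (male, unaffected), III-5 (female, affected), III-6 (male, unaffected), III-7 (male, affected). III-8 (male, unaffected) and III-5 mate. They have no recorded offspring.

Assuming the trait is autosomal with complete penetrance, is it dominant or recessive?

II-2 and II-4 are both unaffected yet have an affected child III-5. Under dominance, an affected child requires at least one affected parent, so the trait cannot be dominant.

recessive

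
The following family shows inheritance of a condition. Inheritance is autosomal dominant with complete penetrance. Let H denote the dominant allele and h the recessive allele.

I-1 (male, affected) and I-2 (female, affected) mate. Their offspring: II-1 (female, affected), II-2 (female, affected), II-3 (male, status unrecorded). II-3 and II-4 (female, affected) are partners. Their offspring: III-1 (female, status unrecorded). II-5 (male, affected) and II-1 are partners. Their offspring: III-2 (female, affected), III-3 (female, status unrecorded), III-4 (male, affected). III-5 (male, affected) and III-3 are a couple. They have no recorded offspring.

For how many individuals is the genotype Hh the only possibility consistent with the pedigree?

No individual's genotype is forced to Hh by the pedigree, so the count is 0.

0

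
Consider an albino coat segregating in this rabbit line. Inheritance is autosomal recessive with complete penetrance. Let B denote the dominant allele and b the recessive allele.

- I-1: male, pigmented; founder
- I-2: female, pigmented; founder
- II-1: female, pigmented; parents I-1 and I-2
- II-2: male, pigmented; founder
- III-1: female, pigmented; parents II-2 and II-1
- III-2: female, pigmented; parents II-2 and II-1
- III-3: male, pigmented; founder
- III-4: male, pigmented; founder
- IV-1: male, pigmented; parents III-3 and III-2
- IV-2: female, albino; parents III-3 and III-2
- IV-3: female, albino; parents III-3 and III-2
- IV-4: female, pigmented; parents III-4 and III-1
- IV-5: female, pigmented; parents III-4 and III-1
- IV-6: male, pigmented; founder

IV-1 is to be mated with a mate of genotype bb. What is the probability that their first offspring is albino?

1/3

III-3 is pigmented so carries B and passed b to IV-2 (bb), so III-3 is Bb.
III-2 is pigmented so carries B and passed b to IV-2 (bb), so III-2 is Bb.
IV-1 is a pigmented offspring of III-3 (Bb) × III-2 (Bb), whose cross gives 1/4 BB : 1/2 Bb : 1/4 bb; conditioning on being pigmented, IV-1 is BB with probability 1/3, Bb with probability 2/3.
Summing over parental genotype combinations, P(offspring is albino) = 2/3·1/2 = 1/3.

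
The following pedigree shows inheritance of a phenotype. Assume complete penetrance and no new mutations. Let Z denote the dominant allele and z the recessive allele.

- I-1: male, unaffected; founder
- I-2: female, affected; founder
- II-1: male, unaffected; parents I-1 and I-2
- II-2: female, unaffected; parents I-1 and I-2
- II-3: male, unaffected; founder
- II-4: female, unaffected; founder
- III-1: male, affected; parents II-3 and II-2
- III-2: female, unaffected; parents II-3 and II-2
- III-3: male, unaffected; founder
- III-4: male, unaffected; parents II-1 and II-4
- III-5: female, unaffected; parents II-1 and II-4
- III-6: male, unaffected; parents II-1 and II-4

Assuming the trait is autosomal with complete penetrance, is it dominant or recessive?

II-3 and II-2 are both unaffected yet have an affected child III-1. Under dominance, an affected child requires at least one affected parent, so the trait cannot be dominant.

recessive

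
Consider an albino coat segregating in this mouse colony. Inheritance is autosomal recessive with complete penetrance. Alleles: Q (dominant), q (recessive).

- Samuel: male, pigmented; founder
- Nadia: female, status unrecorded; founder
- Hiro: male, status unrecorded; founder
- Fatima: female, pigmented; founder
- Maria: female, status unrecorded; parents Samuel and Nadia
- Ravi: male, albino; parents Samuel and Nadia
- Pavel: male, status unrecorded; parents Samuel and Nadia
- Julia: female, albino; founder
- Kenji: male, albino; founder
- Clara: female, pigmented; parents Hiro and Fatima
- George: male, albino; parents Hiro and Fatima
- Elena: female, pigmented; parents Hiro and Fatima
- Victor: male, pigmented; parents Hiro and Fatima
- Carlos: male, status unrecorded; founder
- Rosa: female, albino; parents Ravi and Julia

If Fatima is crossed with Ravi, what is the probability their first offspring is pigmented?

Fatima is pigmented so carries Q and passed q to George (qq), so Fatima is Qq.
Ravi is albino, so Ravi is qq.
The cross gives 1/2 Qq : 1/2 qq, so P(offspring is pigmented) = 1/2.

1/2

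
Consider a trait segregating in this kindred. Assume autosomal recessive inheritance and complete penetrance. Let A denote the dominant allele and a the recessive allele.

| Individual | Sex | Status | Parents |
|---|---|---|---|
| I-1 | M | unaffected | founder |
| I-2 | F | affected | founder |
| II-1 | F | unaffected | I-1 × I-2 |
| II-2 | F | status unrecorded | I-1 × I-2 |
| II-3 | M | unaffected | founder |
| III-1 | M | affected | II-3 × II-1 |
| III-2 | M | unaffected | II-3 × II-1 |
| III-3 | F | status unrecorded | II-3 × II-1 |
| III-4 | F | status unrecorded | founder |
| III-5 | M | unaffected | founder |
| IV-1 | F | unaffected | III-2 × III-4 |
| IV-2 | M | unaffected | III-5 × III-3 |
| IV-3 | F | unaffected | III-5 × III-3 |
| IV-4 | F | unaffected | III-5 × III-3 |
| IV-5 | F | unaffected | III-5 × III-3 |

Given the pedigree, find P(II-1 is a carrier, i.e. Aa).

II-1 is unaffected so carries A and received a from I-2 (aa), so II-1 is Aa, giving P(Aa) = 1.

1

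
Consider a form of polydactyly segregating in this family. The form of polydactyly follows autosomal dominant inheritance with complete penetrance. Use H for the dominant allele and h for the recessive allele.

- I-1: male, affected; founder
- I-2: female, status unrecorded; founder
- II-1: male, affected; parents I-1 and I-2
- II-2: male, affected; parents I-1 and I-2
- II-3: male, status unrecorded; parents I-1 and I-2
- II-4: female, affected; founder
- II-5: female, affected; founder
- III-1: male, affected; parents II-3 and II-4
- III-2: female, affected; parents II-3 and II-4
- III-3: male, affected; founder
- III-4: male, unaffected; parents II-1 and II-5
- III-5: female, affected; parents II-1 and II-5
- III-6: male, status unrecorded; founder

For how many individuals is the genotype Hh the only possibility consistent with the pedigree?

2

Obligate heterozygotes: II-1 is affected so carries H and passed h to III-4 (hh), so II-1 is Hh; II-5 is affected so carries H and passed h to III-4 (hh), so II-5 is Hh.
Every other individual is either homozygous by phenotype or has at least one consistent homozygous assignment, so the count is 2.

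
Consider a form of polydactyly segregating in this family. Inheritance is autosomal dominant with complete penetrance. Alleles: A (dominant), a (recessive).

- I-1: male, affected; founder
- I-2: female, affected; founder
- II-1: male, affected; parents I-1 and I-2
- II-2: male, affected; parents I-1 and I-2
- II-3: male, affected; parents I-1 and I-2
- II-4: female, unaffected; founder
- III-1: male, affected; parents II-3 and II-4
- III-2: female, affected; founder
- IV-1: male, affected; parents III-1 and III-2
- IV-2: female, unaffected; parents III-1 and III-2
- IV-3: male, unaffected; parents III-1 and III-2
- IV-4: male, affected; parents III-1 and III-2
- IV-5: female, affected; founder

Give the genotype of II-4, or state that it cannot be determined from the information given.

II-4 is unaffected, so II-4 is aa.

aa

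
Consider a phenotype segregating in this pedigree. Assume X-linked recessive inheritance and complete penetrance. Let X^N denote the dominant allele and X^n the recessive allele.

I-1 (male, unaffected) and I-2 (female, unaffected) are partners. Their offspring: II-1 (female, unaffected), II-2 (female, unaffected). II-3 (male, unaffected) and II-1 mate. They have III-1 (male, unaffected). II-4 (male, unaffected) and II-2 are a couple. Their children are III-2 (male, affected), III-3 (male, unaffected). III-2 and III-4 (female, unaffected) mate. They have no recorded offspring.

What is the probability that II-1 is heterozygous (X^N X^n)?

1/3

I-1 is unaffected, so I-1 is X^N Y.
I-2 is unaffected so carries N and passed n to II-2 (X^N X^n, whose N came from I-1), so I-2 is X^N X^n.
Their cross gives offspring ratios 1/2 X^N X^N : 1/2 X^N X^n. Conditioning on II-1 being unaffected, P(X^N X^n) = 1/2 / 1 = 1/2 before taking II-1's own offspring into account.
II-3 is unaffected, so II-3 is X^N Y.
Now use II-1's offspring. Probability of each recorded status — unaffected son III-1: 1/2 if II-1 is X^N X^n, 1 if X^N X^N.
Bayes: P(X^N X^n) = 1/2·1/2 / (1/2·1/2 + 1/2·1) = 1/3.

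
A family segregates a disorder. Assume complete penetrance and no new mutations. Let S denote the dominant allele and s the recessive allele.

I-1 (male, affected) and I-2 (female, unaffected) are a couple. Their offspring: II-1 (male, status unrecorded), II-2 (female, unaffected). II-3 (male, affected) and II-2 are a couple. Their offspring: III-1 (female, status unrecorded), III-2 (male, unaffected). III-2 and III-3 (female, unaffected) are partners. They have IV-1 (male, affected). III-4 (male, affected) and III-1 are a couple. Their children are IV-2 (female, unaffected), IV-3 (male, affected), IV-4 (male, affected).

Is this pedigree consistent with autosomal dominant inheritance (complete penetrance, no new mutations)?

No

Under autosomal dominant, IV-1 (affected, male) cannot arise from III-2 (unaffected) × III-3 (unaffected).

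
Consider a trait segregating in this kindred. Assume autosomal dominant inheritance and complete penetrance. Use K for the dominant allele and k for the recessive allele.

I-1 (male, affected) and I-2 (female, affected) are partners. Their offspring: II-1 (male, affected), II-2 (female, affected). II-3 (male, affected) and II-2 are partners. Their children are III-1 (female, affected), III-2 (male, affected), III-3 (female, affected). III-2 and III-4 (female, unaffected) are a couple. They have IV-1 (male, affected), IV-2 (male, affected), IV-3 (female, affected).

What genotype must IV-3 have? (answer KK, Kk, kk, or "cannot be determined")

Kk

From phenotype alone, IV-3 is KK or Kk.
IV-3 is affected so carries K and received k from III-4 (kk), so IV-3 is Kk.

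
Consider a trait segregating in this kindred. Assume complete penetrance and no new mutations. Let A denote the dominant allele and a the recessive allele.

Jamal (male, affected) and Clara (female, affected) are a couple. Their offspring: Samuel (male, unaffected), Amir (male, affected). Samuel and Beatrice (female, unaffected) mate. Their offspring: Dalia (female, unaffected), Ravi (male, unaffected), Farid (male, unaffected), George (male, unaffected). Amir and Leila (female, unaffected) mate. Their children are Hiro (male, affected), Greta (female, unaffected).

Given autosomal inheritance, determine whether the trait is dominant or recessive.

dominant

Jamal and Clara are both affected yet have an unaffected child Samuel. Under a recessive model two affected parents are homozygous and every child would be affected, so the trait cannot be recessive.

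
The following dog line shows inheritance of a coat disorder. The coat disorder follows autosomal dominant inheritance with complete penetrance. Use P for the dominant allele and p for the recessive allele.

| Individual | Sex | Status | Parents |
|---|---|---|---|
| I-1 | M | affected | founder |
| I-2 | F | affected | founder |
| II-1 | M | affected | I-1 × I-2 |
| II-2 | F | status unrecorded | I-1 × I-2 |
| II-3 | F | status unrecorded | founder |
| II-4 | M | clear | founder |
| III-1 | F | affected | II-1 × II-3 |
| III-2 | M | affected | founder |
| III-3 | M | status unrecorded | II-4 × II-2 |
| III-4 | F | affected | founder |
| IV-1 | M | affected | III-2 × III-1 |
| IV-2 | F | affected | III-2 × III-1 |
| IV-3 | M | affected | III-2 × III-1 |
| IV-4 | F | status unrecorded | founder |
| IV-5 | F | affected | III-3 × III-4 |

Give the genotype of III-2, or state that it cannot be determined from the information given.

cannot be determined

III-2's phenotype allows PP or Pp, and no parent or child forces a single allele at both positions; consistent genotype assignments exist with III-2 as PP or Pp.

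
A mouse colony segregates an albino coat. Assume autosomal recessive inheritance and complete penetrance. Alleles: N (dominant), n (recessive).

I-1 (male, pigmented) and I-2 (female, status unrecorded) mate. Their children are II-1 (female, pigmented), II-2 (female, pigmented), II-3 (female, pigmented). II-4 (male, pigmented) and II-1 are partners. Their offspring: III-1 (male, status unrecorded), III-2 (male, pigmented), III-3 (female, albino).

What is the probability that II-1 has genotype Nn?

II-1 is pigmented so carries N and passed n to III-3 (nn), so II-1 is Nn, giving P(Nn) = 1.

1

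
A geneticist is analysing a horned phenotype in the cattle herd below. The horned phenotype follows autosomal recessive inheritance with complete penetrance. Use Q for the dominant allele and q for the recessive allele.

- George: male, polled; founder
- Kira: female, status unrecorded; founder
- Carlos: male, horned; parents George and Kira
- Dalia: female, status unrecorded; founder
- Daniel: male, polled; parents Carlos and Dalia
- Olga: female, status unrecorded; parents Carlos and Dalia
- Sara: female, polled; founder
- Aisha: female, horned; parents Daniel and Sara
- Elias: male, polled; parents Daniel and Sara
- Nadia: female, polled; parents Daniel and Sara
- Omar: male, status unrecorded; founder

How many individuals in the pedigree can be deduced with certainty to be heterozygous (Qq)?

3

Obligate heterozygotes: George is polled so carries Q and passed q to Carlos (qq), so George is Qq; Daniel is polled so carries Q and received q from Carlos (qq), so Daniel is Qq; Sara is polled so carries Q and passed q to Aisha (qq), so Sara is Qq.
Every other individual is either homozygous by phenotype or has at least one consistent homozygous assignment, so the count is 3.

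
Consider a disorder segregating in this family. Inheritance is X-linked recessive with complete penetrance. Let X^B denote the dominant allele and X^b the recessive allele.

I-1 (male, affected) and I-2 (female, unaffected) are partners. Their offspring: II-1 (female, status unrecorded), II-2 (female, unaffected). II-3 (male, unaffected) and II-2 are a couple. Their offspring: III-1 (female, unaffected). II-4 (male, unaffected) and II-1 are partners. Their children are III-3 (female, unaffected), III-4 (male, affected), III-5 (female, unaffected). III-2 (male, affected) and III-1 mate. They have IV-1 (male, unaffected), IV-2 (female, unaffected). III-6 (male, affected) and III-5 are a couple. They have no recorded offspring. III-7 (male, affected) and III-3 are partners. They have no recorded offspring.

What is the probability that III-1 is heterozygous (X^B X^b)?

1/5

II-3 is unaffected, so II-3 is X^B Y.
II-2 is unaffected so carries B and received b from I-1 (X^b Y), so II-2 is X^B X^b.
Their cross gives offspring ratios 1/2 X^B X^B : 1/2 X^B X^b. Conditioning on III-1 being unaffected, P(X^B X^b) = 1/2 / 1 = 1/2 before taking III-1's own offspring into account.
III-2 is affected, so III-2 is X^b Y.
Now use III-1's offspring. Probability of each recorded status — unaffected son IV-1: 1/2 if III-1 is X^B X^b, 1 if X^B X^B; unaffected daughter IV-2: 1/2 if III-1 is X^B X^b, 1 if X^B X^B.
Bayes: P(X^B X^b) = 1/2·1/4 / (1/2·1/4 + 1/2·1) = 1/5.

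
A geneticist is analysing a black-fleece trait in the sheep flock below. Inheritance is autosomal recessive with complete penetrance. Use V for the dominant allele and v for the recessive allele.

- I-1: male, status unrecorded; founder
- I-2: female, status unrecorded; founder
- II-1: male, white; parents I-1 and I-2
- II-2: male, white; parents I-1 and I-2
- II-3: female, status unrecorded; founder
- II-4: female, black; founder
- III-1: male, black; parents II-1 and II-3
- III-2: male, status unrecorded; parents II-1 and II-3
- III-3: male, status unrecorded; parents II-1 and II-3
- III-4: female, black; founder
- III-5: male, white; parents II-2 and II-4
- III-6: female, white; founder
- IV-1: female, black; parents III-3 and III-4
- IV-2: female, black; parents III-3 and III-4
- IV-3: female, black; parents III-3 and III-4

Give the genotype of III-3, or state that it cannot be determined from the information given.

cannot be determined

III-3's phenotype is unrecorded, and no parent or child forces a single allele at both positions; consistent genotype assignments exist with III-3 as Vv or vv.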